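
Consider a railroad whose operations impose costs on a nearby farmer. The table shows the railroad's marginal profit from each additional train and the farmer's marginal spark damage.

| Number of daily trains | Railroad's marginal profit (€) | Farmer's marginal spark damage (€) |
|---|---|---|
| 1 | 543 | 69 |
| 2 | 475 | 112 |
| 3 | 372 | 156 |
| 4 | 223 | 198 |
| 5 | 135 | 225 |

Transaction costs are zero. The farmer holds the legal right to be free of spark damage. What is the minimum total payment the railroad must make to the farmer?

€535

Efficient level: marginal profit ≥ marginal spark damage through level 4, so k* = 4.
With the farmer holding the right, the railroad must at least compensate total damage at k*: 69 + 112 + 156 + 198 = 535.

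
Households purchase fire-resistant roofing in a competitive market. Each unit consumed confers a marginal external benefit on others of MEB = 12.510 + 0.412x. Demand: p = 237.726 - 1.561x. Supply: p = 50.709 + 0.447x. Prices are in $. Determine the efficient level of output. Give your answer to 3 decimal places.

x* = 125.017

Social marginal benefit = demand + MEB = 250.236 - 1.149x.
Set SMB = MC: 250.236 - 1.149x = 50.709 + 0.447x → x* = 125.0169.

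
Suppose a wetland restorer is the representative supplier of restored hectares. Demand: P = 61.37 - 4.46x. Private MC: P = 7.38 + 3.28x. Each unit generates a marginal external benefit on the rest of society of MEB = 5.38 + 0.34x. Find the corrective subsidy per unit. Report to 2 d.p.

subsidy = 8.11 per unit

Social marginal cost = private MC − MEB = 2.00 + 2.94x.
Set SMC = demand: 2.00 + 2.94x = 61.37 - 4.46x → x* = 8.0230.
The Pigouvian subsidy equals MEB at x*: 5.38 + 0.34×8.0230 = 8.1078.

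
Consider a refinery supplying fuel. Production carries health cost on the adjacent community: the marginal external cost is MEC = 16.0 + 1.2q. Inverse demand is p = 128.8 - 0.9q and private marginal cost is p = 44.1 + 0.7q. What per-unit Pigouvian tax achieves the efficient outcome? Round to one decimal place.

tax = 45.4 per unit

Social marginal cost = private MC + MEC = 60.1 + 1.9q.
Set SMC = demand: 60.1 + 1.9q = 128.8 - 0.9q → q* = 24.5357.
The Pigouvian tax equals MEC at q*: 16.0 + 1.2×24.5357 = 45.4428.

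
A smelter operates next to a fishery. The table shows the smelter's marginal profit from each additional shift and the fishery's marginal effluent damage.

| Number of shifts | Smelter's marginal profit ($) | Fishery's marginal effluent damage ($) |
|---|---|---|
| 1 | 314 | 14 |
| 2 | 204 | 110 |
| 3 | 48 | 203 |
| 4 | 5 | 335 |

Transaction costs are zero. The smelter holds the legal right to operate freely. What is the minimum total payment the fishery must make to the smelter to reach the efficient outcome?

Left alone the smelter would choose level 4 (marginal profit stays positive).
Efficient level: k* = 2 (marginal profit ≥ marginal effluent damage through 2).
The fishery must at least cover the smelter's forgone profit from cutting 4→2: 48 + 5 = 53.

$53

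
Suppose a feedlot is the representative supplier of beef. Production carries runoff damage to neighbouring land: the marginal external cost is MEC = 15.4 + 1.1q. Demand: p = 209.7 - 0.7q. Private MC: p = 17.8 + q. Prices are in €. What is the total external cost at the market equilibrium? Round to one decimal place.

Market equilibrium (private): 17.8 + q = 209.7 - 0.7q → q_m = 112.8824.
Total external cost = ∫₀^{q_m} (15.4 + 1.1q) dq = 15.4×112.8824 + ½×1.1×112.8824² = 8746.7289.

€8746.7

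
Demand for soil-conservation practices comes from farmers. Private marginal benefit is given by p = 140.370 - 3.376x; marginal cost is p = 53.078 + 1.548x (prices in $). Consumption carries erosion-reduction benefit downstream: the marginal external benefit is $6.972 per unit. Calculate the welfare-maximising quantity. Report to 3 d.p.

x* = 19.144

Social marginal benefit = demand + MEB = 147.342 - 3.376x.
Set SMB = MC: 147.342 - 3.376x = 53.078 + 1.548x → x* = 19.1438.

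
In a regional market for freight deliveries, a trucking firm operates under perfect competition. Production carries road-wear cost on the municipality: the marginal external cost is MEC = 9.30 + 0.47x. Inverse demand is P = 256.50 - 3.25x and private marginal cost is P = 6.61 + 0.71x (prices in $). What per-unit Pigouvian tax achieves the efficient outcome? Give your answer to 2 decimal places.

Social marginal cost = private MC + MEC = 15.91 + 1.18x.
Set SMC = demand: 15.91 + 1.18x = 256.50 - 3.25x → x* = 54.3093.
The Pigouvian tax equals MEC at x*: 9.30 + 0.47×54.3093 = 34.8254.

tax = $34.83 per unit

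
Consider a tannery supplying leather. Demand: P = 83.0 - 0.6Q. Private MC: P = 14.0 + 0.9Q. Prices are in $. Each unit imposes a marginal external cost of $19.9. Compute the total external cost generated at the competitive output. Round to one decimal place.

Market equilibrium (private): 14.0 + 0.9Q = 83.0 - 0.6Q → Q_m = 46.0000.
Total external cost = MEC × Q_m = 19.9 × 46.0000 = 915.4000.

$915.4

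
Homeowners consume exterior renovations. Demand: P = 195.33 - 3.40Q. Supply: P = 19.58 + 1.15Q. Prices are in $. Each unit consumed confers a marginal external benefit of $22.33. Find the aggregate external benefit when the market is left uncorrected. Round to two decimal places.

$862.53

Market equilibrium (private): 19.58 + 1.15Q = 195.33 - 3.40Q → Q_m = 38.6264.
Total external benefit = MEB × Q_m = 22.33 × 38.6264 = 862.5275.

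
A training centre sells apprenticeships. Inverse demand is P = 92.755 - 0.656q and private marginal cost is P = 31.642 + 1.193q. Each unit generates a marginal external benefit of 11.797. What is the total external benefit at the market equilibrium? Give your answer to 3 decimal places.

Market equilibrium (private): 31.642 + 1.193q = 92.755 - 0.656q → q_m = 33.0519.
Total external benefit = MEB × q_m = 11.797 × 33.0519 = 389.9133.

389.913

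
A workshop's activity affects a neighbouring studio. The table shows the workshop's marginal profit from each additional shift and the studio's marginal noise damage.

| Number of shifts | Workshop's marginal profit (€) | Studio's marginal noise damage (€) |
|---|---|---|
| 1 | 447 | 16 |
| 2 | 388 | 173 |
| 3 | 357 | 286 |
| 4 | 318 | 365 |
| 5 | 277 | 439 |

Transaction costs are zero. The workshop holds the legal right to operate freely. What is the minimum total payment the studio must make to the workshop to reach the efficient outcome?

Left alone the workshop would choose level 5 (marginal profit stays positive).
Efficient level: k* = 3 (marginal profit ≥ marginal noise damage through 3).
The studio must at least cover the workshop's forgone profit from cutting 5→3: 318 + 277 = 595.

€595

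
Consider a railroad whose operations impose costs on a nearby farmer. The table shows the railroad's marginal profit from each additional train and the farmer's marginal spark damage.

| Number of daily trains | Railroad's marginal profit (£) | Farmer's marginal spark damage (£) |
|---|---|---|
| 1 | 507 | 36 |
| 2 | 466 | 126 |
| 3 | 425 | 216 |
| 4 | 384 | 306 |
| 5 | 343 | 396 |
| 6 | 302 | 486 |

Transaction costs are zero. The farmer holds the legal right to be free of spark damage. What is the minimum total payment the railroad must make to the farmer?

£684

Efficient level: marginal profit ≥ marginal spark damage through level 4, so k* = 4.
With the farmer holding the right, the railroad must at least compensate total damage at k*: 36 + 126 + 216 + 306 = 684.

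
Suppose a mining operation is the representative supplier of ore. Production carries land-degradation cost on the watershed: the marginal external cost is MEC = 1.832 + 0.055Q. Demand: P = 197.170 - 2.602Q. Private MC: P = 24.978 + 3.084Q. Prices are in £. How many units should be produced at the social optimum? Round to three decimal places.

Q* = 29.674

Social marginal cost = private MC + MEC = 26.810 + 3.139Q.
Set SMC = demand: 26.810 + 3.139Q = 197.170 - 2.602Q → Q* = 29.6743.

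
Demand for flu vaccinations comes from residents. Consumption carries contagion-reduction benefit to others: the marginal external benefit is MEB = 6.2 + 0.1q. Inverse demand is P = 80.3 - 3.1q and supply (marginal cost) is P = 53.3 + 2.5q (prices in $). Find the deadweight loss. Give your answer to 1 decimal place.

DWL = $4.1

Market equilibrium (private): 53.3 + 2.5q = 80.3 - 3.1q → q_m = 4.8214.
Social marginal benefit = demand + MEB = 86.5 - 3.0q.
Set SMB = MC: 86.5 - 3.0q = 53.3 + 2.5q → q* = 6.0364.
Height of the DWL triangle at q_m is SMB(q_m) − MC(q_m) = MEB(q_m) = 6.6821.
DWL = ½ × 1.2150 × 6.6821 = 4.0594.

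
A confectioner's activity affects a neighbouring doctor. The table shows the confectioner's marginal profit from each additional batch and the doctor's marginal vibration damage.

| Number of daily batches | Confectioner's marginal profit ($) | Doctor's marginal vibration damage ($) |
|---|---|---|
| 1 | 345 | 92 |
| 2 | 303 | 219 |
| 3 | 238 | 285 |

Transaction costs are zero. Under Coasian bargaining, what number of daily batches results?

Bargaining reaches the level where marginal profit last exceeds marginal vibration damage.
That holds through level 2 (303 ≥ 219) but not at 3 (238 < 285).

2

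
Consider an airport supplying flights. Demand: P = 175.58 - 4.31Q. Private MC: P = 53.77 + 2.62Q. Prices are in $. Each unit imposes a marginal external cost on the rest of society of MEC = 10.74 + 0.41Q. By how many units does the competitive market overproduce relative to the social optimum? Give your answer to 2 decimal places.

2.45 units

Market equilibrium (private): 53.77 + 2.62Q = 175.58 - 4.31Q → Q_m = 17.5772.
Social marginal cost = private MC + MEC = 64.51 + 3.03Q.
Set SMC = demand: 64.51 + 3.03Q = 175.58 - 4.31Q → Q* = 15.1322.
Gap = |17.5772 − 15.1322| = 2.4450.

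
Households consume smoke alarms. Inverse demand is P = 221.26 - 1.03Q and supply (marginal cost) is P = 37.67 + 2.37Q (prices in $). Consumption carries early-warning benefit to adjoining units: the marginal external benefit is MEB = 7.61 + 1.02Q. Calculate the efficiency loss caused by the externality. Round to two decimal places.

DWL = $825.56

Market equilibrium (private): 37.67 + 2.37Q = 221.26 - 1.03Q → Q_m = 53.9971.
Social marginal benefit = demand + MEB = 228.87 - 0.01Q.
Set SMB = MC: 228.87 - 0.01Q = 37.67 + 2.37Q → Q* = 80.3361.
Height of the DWL triangle at Q_m is SMB(Q_m) − MC(Q_m) = MEB(Q_m) = 62.6870.
DWL = ½ × 26.3390 × 62.6870 = 825.5564.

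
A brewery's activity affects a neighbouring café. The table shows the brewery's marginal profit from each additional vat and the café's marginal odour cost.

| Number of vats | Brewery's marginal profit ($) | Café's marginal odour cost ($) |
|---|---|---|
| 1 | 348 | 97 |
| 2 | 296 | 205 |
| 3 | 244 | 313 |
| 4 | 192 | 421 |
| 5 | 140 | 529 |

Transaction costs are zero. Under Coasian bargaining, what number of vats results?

Bargaining reaches the level where marginal profit last exceeds marginal odour cost.
That holds through level 2 (296 ≥ 205) but not at 3 (244 < 313).

2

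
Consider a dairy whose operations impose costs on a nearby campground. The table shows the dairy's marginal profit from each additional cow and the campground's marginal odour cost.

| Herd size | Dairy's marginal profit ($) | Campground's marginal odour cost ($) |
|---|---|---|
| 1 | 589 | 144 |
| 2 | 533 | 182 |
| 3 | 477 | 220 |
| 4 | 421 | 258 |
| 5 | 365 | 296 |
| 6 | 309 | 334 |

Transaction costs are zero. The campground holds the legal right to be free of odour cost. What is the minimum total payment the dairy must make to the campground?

Efficient level: marginal profit ≥ marginal odour cost through level 5, so k* = 5.
With the campground holding the right, the dairy must at least compensate total damage at k*: 144 + 182 + 220 + 258 + 296 = 1100.

$1100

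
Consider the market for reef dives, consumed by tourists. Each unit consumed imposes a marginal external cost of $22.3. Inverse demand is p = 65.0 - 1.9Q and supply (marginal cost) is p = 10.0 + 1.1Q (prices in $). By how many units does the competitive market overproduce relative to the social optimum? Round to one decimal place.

7.4 units

Market equilibrium (private): 10.0 + 1.1Q = 65.0 - 1.9Q → Q_m = 18.3333.
Social marginal benefit = demand − MEC = 42.7 - 1.9Q.
Set SMB = MC: 42.7 - 1.9Q = 10.0 + 1.1Q → Q* = 10.9000.
Gap = |18.3333 − 10.9000| = 7.4333.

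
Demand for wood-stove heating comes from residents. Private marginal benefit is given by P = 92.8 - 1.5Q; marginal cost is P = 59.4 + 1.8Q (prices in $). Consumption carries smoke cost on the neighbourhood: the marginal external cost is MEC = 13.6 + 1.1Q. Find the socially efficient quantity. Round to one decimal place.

Social marginal benefit = demand − MEC = 79.2 - 2.6Q.
Set SMB = MC: 79.2 - 2.6Q = 59.4 + 1.8Q → Q* = 4.5000.

Q* = 4.5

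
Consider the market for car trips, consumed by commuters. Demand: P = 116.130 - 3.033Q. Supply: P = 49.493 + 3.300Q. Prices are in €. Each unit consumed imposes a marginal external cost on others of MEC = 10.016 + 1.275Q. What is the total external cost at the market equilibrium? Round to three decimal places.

Market equilibrium (private): 49.493 + 3.300Q = 116.130 - 3.033Q → Q_m = 10.5222.
Total external cost = ∫₀^{Q_m} (10.016 + 1.275Q) dQ = 10.016×10.5222 + ½×1.275×10.5222² = 175.9722.

€175.972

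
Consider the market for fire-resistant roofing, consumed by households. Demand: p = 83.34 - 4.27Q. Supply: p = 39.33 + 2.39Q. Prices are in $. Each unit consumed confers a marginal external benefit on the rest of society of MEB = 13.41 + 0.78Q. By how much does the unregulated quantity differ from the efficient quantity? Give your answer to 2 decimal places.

3.16 units

Market equilibrium (private): 39.33 + 2.39Q = 83.34 - 4.27Q → Q_m = 6.6081.
Social marginal benefit = demand + MEB = 96.75 - 3.49Q.
Set SMB = MC: 96.75 - 3.49Q = 39.33 + 2.39Q → Q* = 9.7653.
Gap = |6.6081 − 9.7653| = 3.1572.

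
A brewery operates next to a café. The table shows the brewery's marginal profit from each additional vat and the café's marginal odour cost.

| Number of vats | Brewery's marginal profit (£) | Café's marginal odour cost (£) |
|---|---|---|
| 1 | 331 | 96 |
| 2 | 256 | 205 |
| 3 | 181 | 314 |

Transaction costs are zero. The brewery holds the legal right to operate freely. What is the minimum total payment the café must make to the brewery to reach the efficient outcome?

£181

Left alone the brewery would choose level 3 (marginal profit stays positive).
Efficient level: k* = 2 (marginal profit ≥ marginal odour cost through 2).
The café must at least cover the brewery's forgone profit from cutting 3→2: 181 = 181.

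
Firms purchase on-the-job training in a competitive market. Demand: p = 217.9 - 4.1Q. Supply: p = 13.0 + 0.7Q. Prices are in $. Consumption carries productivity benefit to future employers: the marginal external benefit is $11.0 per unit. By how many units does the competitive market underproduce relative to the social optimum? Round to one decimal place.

2.3 units

Market equilibrium (private): 13.0 + 0.7Q = 217.9 - 4.1Q → Q_m = 42.6875.
Social marginal benefit = demand + MEB = 228.9 - 4.1Q.
Set SMB = MC: 228.9 - 4.1Q = 13.0 + 0.7Q → Q* = 44.9792.
Gap = |42.6875 − 44.9792| = 2.2917.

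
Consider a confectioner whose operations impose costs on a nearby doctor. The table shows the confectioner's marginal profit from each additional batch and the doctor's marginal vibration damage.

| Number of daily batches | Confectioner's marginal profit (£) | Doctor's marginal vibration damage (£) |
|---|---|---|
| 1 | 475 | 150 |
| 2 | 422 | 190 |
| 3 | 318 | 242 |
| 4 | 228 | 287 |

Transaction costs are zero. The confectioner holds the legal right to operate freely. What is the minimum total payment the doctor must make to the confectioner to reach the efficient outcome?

Left alone the confectioner would choose level 4 (marginal profit stays positive).
Efficient level: k* = 3 (marginal profit ≥ marginal vibration damage through 3).
The doctor must at least cover the confectioner's forgone profit from cutting 4→3: 228 = 228.

£228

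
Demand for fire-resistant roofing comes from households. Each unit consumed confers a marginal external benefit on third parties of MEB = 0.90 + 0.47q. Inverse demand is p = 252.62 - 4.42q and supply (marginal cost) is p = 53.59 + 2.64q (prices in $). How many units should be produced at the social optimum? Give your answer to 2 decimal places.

q* = 30.34

Social marginal benefit = demand + MEB = 253.52 - 3.95q.
Set SMB = MC: 253.52 - 3.95q = 53.59 + 2.64q → q* = 30.3384.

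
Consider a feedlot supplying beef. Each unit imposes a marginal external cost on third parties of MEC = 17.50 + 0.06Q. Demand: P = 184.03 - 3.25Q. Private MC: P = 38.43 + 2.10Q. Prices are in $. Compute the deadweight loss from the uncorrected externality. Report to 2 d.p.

Market equilibrium (private): 38.43 + 2.10Q = 184.03 - 3.25Q → Q_m = 27.2150.
Social marginal cost = private MC + MEC = 55.93 + 2.16Q.
Set SMC = demand: 55.93 + 2.16Q = 184.03 - 3.25Q → Q* = 23.6784.
The welfare-loss triangle has base |Q_m − Q*| and height MEC(Q_m) (the vertical gap between SMC and demand is zero at Q* and MEC at Q_m).
DWL = ½ × 3.5366 × 19.1329 = 33.8327.

DWL = $33.83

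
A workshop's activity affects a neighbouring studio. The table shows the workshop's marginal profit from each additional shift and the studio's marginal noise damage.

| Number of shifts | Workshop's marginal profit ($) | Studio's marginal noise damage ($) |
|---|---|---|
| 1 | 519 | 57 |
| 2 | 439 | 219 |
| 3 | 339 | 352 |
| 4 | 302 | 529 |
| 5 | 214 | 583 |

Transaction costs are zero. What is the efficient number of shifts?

2

Bargaining reaches the level where marginal profit last exceeds marginal noise damage.
That holds through level 2 (439 ≥ 219) but not at 3 (339 < 352).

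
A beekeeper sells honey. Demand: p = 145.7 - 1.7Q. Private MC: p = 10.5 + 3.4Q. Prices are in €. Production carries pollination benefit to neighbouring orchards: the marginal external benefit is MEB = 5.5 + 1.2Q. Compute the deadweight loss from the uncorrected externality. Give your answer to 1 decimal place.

DWL = €178.5

Market equilibrium (private): 10.5 + 3.4Q = 145.7 - 1.7Q → Q_m = 26.5098.
Social marginal cost = private MC − MEB = 5.0 + 2.2Q.
Set SMC = demand: 5.0 + 2.2Q = 145.7 - 1.7Q → Q* = 36.0769.
The welfare-loss triangle has base |Q_m − Q*| and height MEB(Q_m) (the vertical gap between SMC and demand is zero at Q* and MEB at Q_m).
DWL = ½ × 9.5671 × 37.3118 = 178.4829.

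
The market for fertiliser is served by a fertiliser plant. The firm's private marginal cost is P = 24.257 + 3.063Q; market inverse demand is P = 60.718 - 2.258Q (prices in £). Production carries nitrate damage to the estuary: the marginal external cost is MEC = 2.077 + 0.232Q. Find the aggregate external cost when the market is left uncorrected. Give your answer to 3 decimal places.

£19.679

Market equilibrium (private): 24.257 + 3.063Q = 60.718 - 2.258Q → Q_m = 6.8523.
Total external cost = ∫₀^{Q_m} (2.077 + 0.232Q) dQ = 2.077×6.8523 + ½×0.232×6.8523² = 19.6789.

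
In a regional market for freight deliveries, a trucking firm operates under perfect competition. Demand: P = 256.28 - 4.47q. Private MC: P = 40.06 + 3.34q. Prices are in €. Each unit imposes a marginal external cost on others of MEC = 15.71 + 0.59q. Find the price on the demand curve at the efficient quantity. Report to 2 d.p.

Social marginal cost = private MC + MEC = 55.77 + 3.93q.
Set SMC = demand: 55.77 + 3.93q = 256.28 - 4.47q → q* = 23.8702.
Consumer price on the demand curve at q*: 256.28 − 4.47×23.8702 = 149.5802.

P = €149.58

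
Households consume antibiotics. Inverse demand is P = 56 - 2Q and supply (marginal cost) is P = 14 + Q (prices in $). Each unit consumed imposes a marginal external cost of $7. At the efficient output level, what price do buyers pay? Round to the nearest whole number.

P = $33

Social marginal benefit = demand − MEC = 49 - 2Q.
Set SMB = MC: 49 - 2Q = 14 + Q → Q* = 11.6667.
Consumer price on the demand curve at Q*: 56 − 2×11.6667 = 32.6666.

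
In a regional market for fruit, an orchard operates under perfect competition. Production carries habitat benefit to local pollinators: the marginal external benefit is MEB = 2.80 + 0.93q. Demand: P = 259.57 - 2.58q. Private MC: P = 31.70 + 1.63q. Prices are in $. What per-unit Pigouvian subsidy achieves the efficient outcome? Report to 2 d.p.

subsidy = $68.20 per unit

Social marginal cost = private MC − MEB = 28.90 + 0.70q.
Set SMC = demand: 28.90 + 0.70q = 259.57 - 2.58q → q* = 70.3262.
The Pigouvian subsidy equals MEB at q*: 2.80 + 0.93×70.3262 = 68.2034.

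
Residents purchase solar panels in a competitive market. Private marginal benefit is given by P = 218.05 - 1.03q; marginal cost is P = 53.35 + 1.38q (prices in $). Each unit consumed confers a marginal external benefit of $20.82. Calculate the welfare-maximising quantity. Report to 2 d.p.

q* = 76.98

Social marginal benefit = demand + MEB = 238.87 - 1.03q.
Set SMB = MC: 238.87 - 1.03q = 53.35 + 1.38q → q* = 76.9793.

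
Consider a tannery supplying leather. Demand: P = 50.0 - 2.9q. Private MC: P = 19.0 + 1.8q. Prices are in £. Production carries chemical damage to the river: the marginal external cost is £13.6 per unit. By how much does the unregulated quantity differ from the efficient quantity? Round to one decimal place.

2.9 units

Market equilibrium (private): 19.0 + 1.8q = 50.0 - 2.9q → q_m = 6.5957.
Social marginal cost = private MC + MEC = 32.6 + 1.8q.
Set SMC = demand: 32.6 + 1.8q = 50.0 - 2.9q → q* = 3.7021.
Gap = |6.5957 − 3.7021| = 2.8936.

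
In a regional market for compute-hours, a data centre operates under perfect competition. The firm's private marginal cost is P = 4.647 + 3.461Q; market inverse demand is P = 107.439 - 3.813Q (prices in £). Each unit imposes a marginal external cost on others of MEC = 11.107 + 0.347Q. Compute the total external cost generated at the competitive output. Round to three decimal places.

£191.605

Market equilibrium (private): 4.647 + 3.461Q = 107.439 - 3.813Q → Q_m = 14.1314.
Total external cost = ∫₀^{Q_m} (11.107 + 0.347Q) dQ = 11.107×14.1314 + ½×0.347×14.1314² = 191.6048.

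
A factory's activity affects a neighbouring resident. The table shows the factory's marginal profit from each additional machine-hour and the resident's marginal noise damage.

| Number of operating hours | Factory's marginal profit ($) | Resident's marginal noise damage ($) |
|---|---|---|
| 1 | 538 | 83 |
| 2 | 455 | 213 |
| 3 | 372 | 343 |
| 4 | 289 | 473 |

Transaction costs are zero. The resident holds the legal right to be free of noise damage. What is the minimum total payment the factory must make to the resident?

$639

Efficient level: marginal profit ≥ marginal noise damage through level 3, so k* = 3.
With the resident holding the right, the factory must at least compensate total damage at k*: 83 + 213 + 343 = 639.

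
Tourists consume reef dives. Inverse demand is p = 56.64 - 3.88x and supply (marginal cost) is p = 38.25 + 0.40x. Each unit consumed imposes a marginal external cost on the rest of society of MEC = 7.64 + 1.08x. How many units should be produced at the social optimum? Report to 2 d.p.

x* = 2.01

Social marginal benefit = demand − MEC = 49.00 - 4.96x.
Set SMB = MC: 49.00 - 4.96x = 38.25 + 0.40x → x* = 2.0056.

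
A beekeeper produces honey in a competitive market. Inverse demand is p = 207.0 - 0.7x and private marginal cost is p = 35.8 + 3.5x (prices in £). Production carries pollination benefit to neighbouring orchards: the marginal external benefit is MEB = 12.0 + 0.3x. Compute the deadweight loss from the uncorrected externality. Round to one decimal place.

DWL = £75.3

Market equilibrium (private): 35.8 + 3.5x = 207.0 - 0.7x → x_m = 40.7619.
Social marginal cost = private MC − MEB = 23.8 + 3.2x.
Set SMC = demand: 23.8 + 3.2x = 207.0 - 0.7x → x* = 46.9744.
Between x* and x_m the wedge demand − SMC runs linearly from 0 to MEB(x_m), so the loss is a triangle.
DWL = ½ × 6.2125 × 24.2286 = 75.2601.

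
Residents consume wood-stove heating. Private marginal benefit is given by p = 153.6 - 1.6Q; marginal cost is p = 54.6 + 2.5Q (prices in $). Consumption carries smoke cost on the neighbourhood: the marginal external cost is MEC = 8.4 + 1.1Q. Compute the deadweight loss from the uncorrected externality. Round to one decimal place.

DWL = $117.5

Market equilibrium (private): 54.6 + 2.5Q = 153.6 - 1.6Q → Q_m = 24.1463.
Social marginal benefit = demand − MEC = 145.2 - 2.7Q.
Set SMB = MC: 145.2 - 2.7Q = 54.6 + 2.5Q → Q* = 17.4231.
Height of the DWL triangle at Q_m is MC(Q_m) − SMB(Q_m) = MEC(Q_m) = 34.9610.
DWL = ½ × 6.7232 × 34.9610 = 117.5249.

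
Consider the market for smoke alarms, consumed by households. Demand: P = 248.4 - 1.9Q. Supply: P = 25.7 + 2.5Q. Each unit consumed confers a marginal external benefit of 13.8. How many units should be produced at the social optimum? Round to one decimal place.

Q* = 53.8

Social marginal benefit = demand + MEB = 262.2 - 1.9Q.
Set SMB = MC: 262.2 - 1.9Q = 25.7 + 2.5Q → Q* = 53.7500.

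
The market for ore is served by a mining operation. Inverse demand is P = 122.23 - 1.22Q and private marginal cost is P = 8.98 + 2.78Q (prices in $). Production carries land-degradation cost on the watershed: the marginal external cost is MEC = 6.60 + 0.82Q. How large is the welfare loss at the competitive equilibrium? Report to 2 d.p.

Market equilibrium (private): 8.98 + 2.78Q = 122.23 - 1.22Q → Q_m = 28.3125.
Social marginal cost = private MC + MEC = 15.58 + 3.60Q.
Set SMC = demand: 15.58 + 3.60Q = 122.23 - 1.22Q → Q* = 22.1266.
Between Q* and Q_m the wedge SMC − demand runs linearly from 0 to MEC(Q_m), so the loss is a triangle.
DWL = ½ × 6.1859 × 29.8163 = 92.2203.

DWL = $92.22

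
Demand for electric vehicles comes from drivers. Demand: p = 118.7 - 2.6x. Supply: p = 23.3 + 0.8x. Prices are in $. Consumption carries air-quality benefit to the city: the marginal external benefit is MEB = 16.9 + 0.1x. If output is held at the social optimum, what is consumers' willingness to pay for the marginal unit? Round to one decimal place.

P = $30.2

Social marginal benefit = demand + MEB = 135.6 - 2.5x.
Set SMB = MC: 135.6 - 2.5x = 23.3 + 0.8x → x* = 34.0303.
Consumer price on the demand curve at x*: 118.7 − 2.6×34.0303 = 30.2212.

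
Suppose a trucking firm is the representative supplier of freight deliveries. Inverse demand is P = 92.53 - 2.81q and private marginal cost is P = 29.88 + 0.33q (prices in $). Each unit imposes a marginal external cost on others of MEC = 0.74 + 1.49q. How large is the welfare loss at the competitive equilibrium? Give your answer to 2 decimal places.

DWL = $100.25

Market equilibrium (private): 29.88 + 0.33q = 92.53 - 2.81q → q_m = 19.9522.
Social marginal cost = private MC + MEC = 30.62 + 1.82q.
Set SMC = demand: 30.62 + 1.82q = 92.53 - 2.81q → q* = 13.3715.
Between q* and q_m the wedge SMC − demand runs linearly from 0 to MEC(q_m), so the loss is a triangle.
DWL = ½ × 6.5807 × 30.4688 = 100.2530.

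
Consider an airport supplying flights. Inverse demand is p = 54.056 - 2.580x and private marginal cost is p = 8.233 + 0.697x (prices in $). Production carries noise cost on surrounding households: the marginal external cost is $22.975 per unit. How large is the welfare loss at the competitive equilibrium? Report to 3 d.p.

DWL = $80.539

Market equilibrium (private): 8.233 + 0.697x = 54.056 - 2.580x → x_m = 13.9832.
Social marginal cost = private MC + MEC = 31.208 + 0.697x.
Set SMC = demand: 31.208 + 0.697x = 54.056 - 2.580x → x* = 6.9722.
Height of the DWL triangle at x_m is SMC(x_m) − demand(x_m) = MEC(x_m) = 22.9750.
DWL = ½ × 7.0110 × 22.9750 = 80.5389.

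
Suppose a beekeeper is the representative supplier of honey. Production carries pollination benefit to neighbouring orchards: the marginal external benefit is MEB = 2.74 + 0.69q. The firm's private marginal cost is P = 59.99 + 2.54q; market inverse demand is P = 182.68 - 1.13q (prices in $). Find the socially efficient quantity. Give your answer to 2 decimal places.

q* = 42.09

Social marginal cost = private MC − MEB = 57.25 + 1.85q.
Set SMC = demand: 57.25 + 1.85q = 182.68 - 1.13q → q* = 42.0906.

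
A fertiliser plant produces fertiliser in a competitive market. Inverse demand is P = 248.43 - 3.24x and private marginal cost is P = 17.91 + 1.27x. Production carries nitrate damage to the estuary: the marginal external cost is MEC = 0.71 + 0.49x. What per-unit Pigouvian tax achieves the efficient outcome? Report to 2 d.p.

tax = 23.23 per unit

Social marginal cost = private MC + MEC = 18.62 + 1.76x.
Set SMC = demand: 18.62 + 1.76x = 248.43 - 3.24x → x* = 45.9620.
The Pigouvian tax equals MEC at x*: 0.71 + 0.49×45.9620 = 23.2314.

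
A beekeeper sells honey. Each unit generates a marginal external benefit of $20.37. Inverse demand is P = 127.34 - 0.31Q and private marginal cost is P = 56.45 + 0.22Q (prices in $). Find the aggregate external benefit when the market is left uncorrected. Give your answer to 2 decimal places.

Market equilibrium (private): 56.45 + 0.22Q = 127.34 - 0.31Q → Q_m = 133.7547.
Total external benefit = MEB × Q_m = 20.37 × 133.7547 = 2724.5832.

$2724.58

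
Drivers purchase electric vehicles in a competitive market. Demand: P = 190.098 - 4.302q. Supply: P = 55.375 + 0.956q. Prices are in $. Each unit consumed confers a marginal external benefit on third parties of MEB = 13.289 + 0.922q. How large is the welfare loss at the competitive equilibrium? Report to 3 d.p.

Market equilibrium (private): 55.375 + 0.956q = 190.098 - 4.302q → q_m = 25.6225.
Social marginal benefit = demand + MEB = 203.387 - 3.380q.
Set SMB = MC: 203.387 - 3.380q = 55.375 + 0.956q → q* = 34.1356.
Height of the DWL triangle at q_m is SMB(q_m) − MC(q_m) = MEB(q_m) = 36.9129.
DWL = ½ × 8.5131 × 36.9129 = 157.1216.

DWL = $157.122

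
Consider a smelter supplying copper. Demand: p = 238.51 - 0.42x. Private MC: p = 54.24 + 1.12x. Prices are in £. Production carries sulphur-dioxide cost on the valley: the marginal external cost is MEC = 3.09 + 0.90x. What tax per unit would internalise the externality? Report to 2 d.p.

tax = £69.92 per unit

Social marginal cost = private MC + MEC = 57.33 + 2.02x.
Set SMC = demand: 57.33 + 2.02x = 238.51 - 0.42x → x* = 74.2541.
The Pigouvian tax equals MEC at x*: 3.09 + 0.90×74.2541 = 69.9187.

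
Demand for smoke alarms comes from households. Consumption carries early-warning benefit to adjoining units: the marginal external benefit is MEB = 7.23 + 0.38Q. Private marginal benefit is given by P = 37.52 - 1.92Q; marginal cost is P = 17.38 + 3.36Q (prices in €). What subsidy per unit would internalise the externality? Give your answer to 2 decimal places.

subsidy = €9.35 per unit

Social marginal benefit = demand + MEB = 44.75 - 1.54Q.
Set SMB = MC: 44.75 - 1.54Q = 17.38 + 3.36Q → Q* = 5.5857.
The Pigouvian subsidy equals MEB at Q*: 7.23 + 0.38×5.5857 = 9.3526.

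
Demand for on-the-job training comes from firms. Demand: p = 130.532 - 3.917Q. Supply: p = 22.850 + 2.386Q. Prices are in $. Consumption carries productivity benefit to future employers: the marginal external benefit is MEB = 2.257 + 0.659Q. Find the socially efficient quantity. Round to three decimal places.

Q* = 19.479

Social marginal benefit = demand + MEB = 132.789 - 3.258Q.
Set SMB = MC: 132.789 - 3.258Q = 22.850 + 2.386Q → Q* = 19.4789.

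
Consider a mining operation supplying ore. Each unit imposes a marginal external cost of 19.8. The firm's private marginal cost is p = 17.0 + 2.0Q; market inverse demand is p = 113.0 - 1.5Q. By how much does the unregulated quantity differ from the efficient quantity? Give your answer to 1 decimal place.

5.7 units

Market equilibrium (private): 17.0 + 2.0Q = 113.0 - 1.5Q → Q_m = 27.4286.
Social marginal cost = private MC + MEC = 36.8 + 2.0Q.
Set SMC = demand: 36.8 + 2.0Q = 113.0 - 1.5Q → Q* = 21.7714.
Gap = |27.4286 − 21.7714| = 5.6572.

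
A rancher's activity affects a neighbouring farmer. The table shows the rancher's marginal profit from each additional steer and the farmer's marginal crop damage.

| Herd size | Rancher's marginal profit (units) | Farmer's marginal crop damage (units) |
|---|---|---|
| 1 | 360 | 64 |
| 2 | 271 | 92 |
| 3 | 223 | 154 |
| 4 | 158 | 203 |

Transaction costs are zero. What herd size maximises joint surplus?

3

Bargaining reaches the level where marginal profit last exceeds marginal crop damage.
That holds through level 3 (223 ≥ 154) but not at 4 (158 < 203).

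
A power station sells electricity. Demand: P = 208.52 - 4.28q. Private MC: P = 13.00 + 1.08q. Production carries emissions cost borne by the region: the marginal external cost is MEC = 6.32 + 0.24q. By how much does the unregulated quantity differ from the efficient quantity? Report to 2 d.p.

Market equilibrium (private): 13.00 + 1.08q = 208.52 - 4.28q → q_m = 36.4776.
Social marginal cost = private MC + MEC = 19.32 + 1.32q.
Set SMC = demand: 19.32 + 1.32q = 208.52 - 4.28q → q* = 33.7857.
Gap = |36.4776 − 33.7857| = 2.6919.

2.69 units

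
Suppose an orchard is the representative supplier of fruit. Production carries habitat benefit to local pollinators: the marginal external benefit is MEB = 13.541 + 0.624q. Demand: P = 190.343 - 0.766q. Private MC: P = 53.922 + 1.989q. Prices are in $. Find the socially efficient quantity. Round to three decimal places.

q* = 70.372

Social marginal cost = private MC − MEB = 40.381 + 1.365q.
Set SMC = demand: 40.381 + 1.365q = 190.343 - 0.766q → q* = 70.3717.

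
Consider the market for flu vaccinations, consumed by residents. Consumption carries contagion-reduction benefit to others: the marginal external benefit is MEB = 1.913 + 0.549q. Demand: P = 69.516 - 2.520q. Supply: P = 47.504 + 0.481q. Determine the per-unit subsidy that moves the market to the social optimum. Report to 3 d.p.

Social marginal benefit = demand + MEB = 71.429 - 1.971q.
Set SMB = MC: 71.429 - 1.971q = 47.504 + 0.481q → q* = 9.7573.
The Pigouvian subsidy equals MEB at q*: 1.913 + 0.549×9.7573 = 7.2698.

subsidy = 7.270 per unit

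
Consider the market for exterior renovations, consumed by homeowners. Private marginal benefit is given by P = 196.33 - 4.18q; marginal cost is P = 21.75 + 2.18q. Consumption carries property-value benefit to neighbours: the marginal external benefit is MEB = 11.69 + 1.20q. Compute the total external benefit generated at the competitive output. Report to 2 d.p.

772.98

Market equilibrium (private): 21.75 + 2.18q = 196.33 - 4.18q → q_m = 27.4497.
Total external benefit = ∫₀^{q_m} (11.69 + 1.20q) dq = 11.69×27.4497 + ½×1.20×27.4497² = 772.9786.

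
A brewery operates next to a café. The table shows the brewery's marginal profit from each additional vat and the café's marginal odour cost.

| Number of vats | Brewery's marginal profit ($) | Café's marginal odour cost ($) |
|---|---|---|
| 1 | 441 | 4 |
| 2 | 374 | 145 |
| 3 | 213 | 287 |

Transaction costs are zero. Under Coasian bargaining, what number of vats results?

2

Bargaining reaches the level where marginal profit last exceeds marginal odour cost.
That holds through level 2 (374 ≥ 145) but not at 3 (213 < 287).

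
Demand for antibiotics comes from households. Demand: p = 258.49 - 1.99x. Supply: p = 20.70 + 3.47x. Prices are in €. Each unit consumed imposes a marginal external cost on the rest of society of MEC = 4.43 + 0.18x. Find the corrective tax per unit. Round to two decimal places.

Social marginal benefit = demand − MEC = 254.06 - 2.17x.
Set SMB = MC: 254.06 - 2.17x = 20.70 + 3.47x → x* = 41.3759.
The Pigouvian tax equals MEC at x*: 4.43 + 0.18×41.3759 = 11.8777.

tax = €11.88 per unit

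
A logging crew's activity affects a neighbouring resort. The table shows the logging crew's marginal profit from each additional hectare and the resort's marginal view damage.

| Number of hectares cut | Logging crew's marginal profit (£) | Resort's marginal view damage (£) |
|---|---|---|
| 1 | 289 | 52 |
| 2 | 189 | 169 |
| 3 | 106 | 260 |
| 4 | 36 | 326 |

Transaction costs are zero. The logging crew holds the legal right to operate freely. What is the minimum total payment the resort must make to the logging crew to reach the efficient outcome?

£142

Left alone the logging crew would choose level 4 (marginal profit stays positive).
Efficient level: k* = 2 (marginal profit ≥ marginal view damage through 2).
The resort must at least cover the logging crew's forgone profit from cutting 4→2: 106 + 36 = 142.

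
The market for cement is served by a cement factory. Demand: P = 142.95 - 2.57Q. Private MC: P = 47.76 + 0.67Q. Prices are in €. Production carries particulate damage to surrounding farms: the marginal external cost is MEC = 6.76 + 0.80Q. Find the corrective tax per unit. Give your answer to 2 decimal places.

Social marginal cost = private MC + MEC = 54.52 + 1.47Q.
Set SMC = demand: 54.52 + 1.47Q = 142.95 - 2.57Q → Q* = 21.8886.
The Pigouvian tax equals MEC at Q*: 6.76 + 0.80×21.8886 = 24.2709.

tax = €24.27 per unit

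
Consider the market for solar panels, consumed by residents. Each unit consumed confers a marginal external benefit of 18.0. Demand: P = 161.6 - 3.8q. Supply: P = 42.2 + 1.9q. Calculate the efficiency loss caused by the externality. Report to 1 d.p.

Market equilibrium (private): 42.2 + 1.9q = 161.6 - 3.8q → q_m = 20.9474.
Social marginal benefit = demand + MEB = 179.6 - 3.8q.
Set SMB = MC: 179.6 - 3.8q = 42.2 + 1.9q → q* = 24.1053.
Between q* and q_m the wedge SMB − MC runs linearly from 0 to MEB(q_m), so the loss is a triangle.
DWL = ½ × 3.1579 × 18.0000 = 28.4211.

DWL = 28.4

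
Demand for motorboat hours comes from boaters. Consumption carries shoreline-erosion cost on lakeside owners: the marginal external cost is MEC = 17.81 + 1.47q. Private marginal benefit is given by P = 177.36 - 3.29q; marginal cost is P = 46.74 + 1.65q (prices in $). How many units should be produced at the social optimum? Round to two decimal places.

q* = 17.60

Social marginal benefit = demand − MEC = 159.55 - 4.76q.
Set SMB = MC: 159.55 - 4.76q = 46.74 + 1.65q → q* = 17.5991.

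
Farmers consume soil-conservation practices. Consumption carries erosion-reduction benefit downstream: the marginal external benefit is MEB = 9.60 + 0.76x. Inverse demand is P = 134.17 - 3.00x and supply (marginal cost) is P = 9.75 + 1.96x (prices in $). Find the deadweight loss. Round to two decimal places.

DWL = $97.81

Market equilibrium (private): 9.75 + 1.96x = 134.17 - 3.00x → x_m = 25.0847.
Social marginal benefit = demand + MEB = 143.77 - 2.24x.
Set SMB = MC: 143.77 - 2.24x = 9.75 + 1.96x → x* = 31.9095.
The loss is the area between SMB and MC from x* to x_m; with linear curves that's a triangle of height MEB(x_m).
DWL = ½ × 6.8248 × 28.6644 = 97.8144.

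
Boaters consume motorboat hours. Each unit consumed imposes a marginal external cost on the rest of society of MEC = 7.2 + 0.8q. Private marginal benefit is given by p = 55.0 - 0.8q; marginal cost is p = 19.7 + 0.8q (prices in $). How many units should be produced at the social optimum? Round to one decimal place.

Social marginal benefit = demand − MEC = 47.8 - 1.6q.
Set SMB = MC: 47.8 - 1.6q = 19.7 + 0.8q → q* = 11.7083.

q* = 11.7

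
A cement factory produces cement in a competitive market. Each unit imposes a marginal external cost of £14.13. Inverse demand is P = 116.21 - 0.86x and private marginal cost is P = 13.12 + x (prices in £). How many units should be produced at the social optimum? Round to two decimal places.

Social marginal cost = private MC + MEC = 27.25 + x.
Set SMC = demand: 27.25 + x = 116.21 - 0.86x → x* = 47.8280.

x* = 47.83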